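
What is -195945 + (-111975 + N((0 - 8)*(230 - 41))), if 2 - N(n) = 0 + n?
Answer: -306406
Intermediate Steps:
N(n) = 2 - n (N(n) = 2 - (0 + n) = 2 - n)
-195945 + (-111975 + N((0 - 8)*(230 - 41))) = -195945 + (-111975 + (2 - (0 - 8)*(230 - 41))) = -195945 + (-111975 + (2 - (-8)*189)) = -195945 + (-111975 + (2 - 1*(-1512))) = -195945 + (-111975 + (2 + 1512)) = -195945 + (-111975 + 1514) = -195945 - 110461 = -306406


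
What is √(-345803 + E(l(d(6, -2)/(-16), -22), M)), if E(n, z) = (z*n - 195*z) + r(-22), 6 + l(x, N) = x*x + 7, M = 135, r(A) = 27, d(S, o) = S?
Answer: I*√23804609/8 ≈ 609.88*I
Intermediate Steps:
l(x, N) = 1 + x² (l(x, N) = -6 + (x*x + 7) = -6 + (x² + 7) = -6 + (7 + x²) = 1 + x²)
E(n, z) = 27 - 195*z + n*z (E(n, z) = (z*n - 195*z) + 27 = (n*z - 195*z) + 27 = (-195*z + n*z) + 27 = 27 - 195*z + n*z)
√(-345803 + E(l(d(6, -2)/(-16), -22), M)) = √(-345803 + (27 - 195*135 + (1 + (6/(-16))²)*135)) = √(-345803 + (27 - 26325 + (1 + (6*(-1/16))²)*135)) = √(-345803 + (27 - 26325 + (1 + (-3/8)²)*135)) = √(-345803 + (27 - 26325 + (1 + 9/64)*135)) = √(-345803 + (27 - 26325 + (73/64)*135)) = √(-345803 + (27 - 26325 + 9855/64)) = √(-345803 - 1673217/64) = √(-23804609/64) = I*√23804609/8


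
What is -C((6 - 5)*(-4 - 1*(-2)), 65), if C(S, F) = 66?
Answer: -66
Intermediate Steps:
-C((6 - 5)*(-4 - 1*(-2)), 65) = -1*66 = -66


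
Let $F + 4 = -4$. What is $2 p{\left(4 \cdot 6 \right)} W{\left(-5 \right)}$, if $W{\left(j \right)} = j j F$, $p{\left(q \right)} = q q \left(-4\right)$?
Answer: $921600$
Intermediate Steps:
$F = -8$ ($F = -4 - 4 = -8$)
$p{\left(q \right)} = - 4 q^{2}$ ($p{\left(q \right)} = q^{2} \left(-4\right) = - 4 q^{2}$)
$W{\left(j \right)} = - 8 j^{2}$ ($W{\left(j \right)} = j j \left(-8\right) = j^{2} \left(-8\right) = - 8 j^{2}$)
$2 p{\left(4 \cdot 6 \right)} W{\left(-5 \right)} = 2 \left(- 4 \left(4 \cdot 6\right)^{2}\right) \left(- 8 \left(-5\right)^{2}\right) = 2 \left(- 4 \cdot 24^{2}\right) \left(\left(-8\right) 25\right) = 2 \left(\left(-4\right) 576\right) \left(-200\right) = 2 \left(-2304\right) \left(-200\right) = \left(-4608\right) \left(-200\right) = 921600$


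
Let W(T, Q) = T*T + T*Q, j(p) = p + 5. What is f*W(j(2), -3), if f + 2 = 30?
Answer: 784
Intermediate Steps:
j(p) = 5 + p
f = 28 (f = -2 + 30 = 28)
W(T, Q) = T**2 + Q*T
f*W(j(2), -3) = 28*((5 + 2)*(-3 + (5 + 2))) = 28*(7*(-3 + 7)) = 28*(7*4) = 28*28 = 784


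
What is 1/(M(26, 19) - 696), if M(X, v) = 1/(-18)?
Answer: -18/12529 ≈ -0.0014367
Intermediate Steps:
M(X, v) = -1/18 (M(X, v) = 1*(-1/18) = -1/18)
1/(M(26, 19) - 696) = 1/(-1/18 - 696) = 1/(-12529/18) = -18/12529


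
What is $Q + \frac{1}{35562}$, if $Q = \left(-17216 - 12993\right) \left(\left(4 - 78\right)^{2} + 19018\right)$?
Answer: $- \frac{26313719466251}{35562} \approx -7.3994 \cdot 10^{8}$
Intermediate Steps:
$Q = -739939246$ ($Q = - 30209 \left(\left(-74\right)^{2} + 19018\right) = - 30209 \left(5476 + 19018\right) = \left(-30209\right) 24494 = -739939246$)
$Q + \frac{1}{35562} = -739939246 + \frac{1}{35562} = - \frac{26313719466251}{35562}$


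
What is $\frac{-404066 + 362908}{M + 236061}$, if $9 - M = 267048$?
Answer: $\frac{20579}{15489} \approx 1.3286$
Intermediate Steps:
$M = -267039$ ($M = 9 - 267048 = -267039$)
$\frac{-404066 + 362908}{M + 236061} = \frac{-404066 + 362908}{-267039 + 236061} = - \frac{41158}{-30978} = \left(-41158\right) \left(- \frac{1}{30978}\right) = \frac{20579}{15489}$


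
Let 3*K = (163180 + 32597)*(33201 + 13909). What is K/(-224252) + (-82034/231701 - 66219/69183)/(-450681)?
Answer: -528811360153186703252489/38573014682273332338 ≈ -13709.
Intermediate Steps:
K = 3074351490 (K = ((163180 + 32597)*(33201 + 13909))/3 = (195777*47110)/3 = (⅓)*9223054470 = 3074351490)
K/(-224252) + (-82034/231701 - 66219/69183)/(-450681) = 3074351490/(-224252) + (-82034/231701 - 66219/69183)/(-450681) = 3074351490*(-1/224252) + (-82034*1/231701 - 66219*1/69183)*(-1/450681) = -219596535/16018 + (-82034/231701 - 22073/23061)*(-1/450681) = -219596535/16018 - 7006122247/5343256761*(-1/450681) = -219596535/16018 + 7006122247/2408104300304241 = -528811360153186703252489/38573014682273332338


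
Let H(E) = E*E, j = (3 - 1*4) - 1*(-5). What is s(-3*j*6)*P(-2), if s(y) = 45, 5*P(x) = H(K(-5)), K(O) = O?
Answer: 225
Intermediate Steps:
j = 4 (j = (3 - 4) + 5 = -1 + 5 = 4)
H(E) = E²
P(x) = 5 (P(x) = (⅕)*(-5)² = (⅕)*25 = 5)
s(-3*j*6)*P(-2) = 45*5 = 225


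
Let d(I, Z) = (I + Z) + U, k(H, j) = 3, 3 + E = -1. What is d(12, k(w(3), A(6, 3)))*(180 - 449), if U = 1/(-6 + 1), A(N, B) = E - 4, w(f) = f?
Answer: -19906/5 ≈ -3981.2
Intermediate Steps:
E = -4 (E = -3 - 1 = -4)
A(N, B) = -8 (A(N, B) = -4 - 4 = -8)
U = -⅕ (U = 1/(-5) = -⅕ ≈ -0.20000)
d(I, Z) = -⅕ + I + Z (d(I, Z) = (I + Z) - ⅕ = -⅕ + I + Z)
d(12, k(w(3), A(6, 3)))*(180 - 449) = (-⅕ + 12 + 3)*(180 - 449) = (74/5)*(-269) = -19906/5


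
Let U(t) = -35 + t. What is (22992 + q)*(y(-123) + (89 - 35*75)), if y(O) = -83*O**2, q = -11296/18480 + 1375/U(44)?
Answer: -14414887831213/495 ≈ -2.9121e+10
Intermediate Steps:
q = 527257/3465 (q = -11296/18480 + 1375/(-35 + 44) = -11296*1/18480 + 1375/9 = -706/1155 + 1375*(1/9) = -706/1155 + 1375/9 = 527257/3465 ≈ 152.17)
(22992 + q)*(y(-123) + (89 - 35*75)) = (22992 + 527257/3465)*(-83*(-123)**2 + (89 - 35*75)) = 80194537*(-83*15129 + (89 - 2625))/3465 = 80194537*(-1255707 - 2536)/3465 = (80194537/3465)*(-1258243) = -14414887831213/495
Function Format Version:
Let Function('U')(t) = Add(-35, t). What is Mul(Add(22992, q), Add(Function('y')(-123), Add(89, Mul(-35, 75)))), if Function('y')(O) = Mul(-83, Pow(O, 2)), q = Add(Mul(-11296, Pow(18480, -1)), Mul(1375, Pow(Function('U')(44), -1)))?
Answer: Rational(-14414887831213, 495) ≈ -2.9121e+10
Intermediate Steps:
q = Rational(527257, 3465) (q = Add(Mul(-11296, Pow(18480, -1)), Mul(1375, Pow(Add(-35, 44), -1))) = Add(Mul(-11296, Rational(1, 18480)), Mul(1375, Pow(9, -1))) = Add(Rational(-706, 1155), Mul(1375, Rational(1, 9))) = Add(Rational(-706, 1155), Rational(1375, 9)) = Rational(527257, 3465) ≈ 152.17)
Mul(Add(22992, q), Add(Function('y')(-123), Add(89, Mul(-35, 75)))) = Mul(Add(22992, Rational(527257, 3465)), Add(Mul(-83, Pow(-123, 2)), Add(89, Mul(-35, 75)))) = Mul(Rational(80194537, 3465), Add(Mul(-83, 15129), Add(89, -2625))) = Mul(Rational(80194537, 3465), Add(-1255707, -2536)) = Mul(Rational(80194537, 3465), -1258243) = Rational(-14414887831213, 495)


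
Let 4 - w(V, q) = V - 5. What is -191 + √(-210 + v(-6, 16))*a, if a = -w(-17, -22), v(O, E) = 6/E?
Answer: -191 - 13*I*√3354/2 ≈ -191.0 - 376.44*I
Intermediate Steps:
w(V, q) = 9 - V (w(V, q) = 4 - (V - 5) = 4 - (-5 + V) = 4 + (5 - V) = 9 - V)
a = -26 (a = -(9 - 1*(-17)) = -(9 + 17) = -1*26 = -26)
-191 + √(-210 + v(-6, 16))*a = -191 + √(-210 + 6/16)*(-26) = -191 + √(-210 + 6*(1/16))*(-26) = -191 + √(-210 + 3/8)*(-26) = -191 + √(-1677/8)*(-26) = -191 + (I*√3354/4)*(-26) = -191 - 13*I*√3354/2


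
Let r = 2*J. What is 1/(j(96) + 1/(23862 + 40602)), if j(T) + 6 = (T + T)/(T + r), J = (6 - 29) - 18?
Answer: 451248/3481063 ≈ 0.12963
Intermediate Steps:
J = -41 (J = -23 - 18 = -41)
r = -82 (r = 2*(-41) = -82)
j(T) = -6 + 2*T/(-82 + T) (j(T) = -6 + (T + T)/(T - 82) = -6 + (2*T)/(-82 + T) = -6 + 2*T/(-82 + T))
1/(j(96) + 1/(23862 + 40602)) = 1/(4*(123 - 1*96)/(-82 + 96) + 1/(23862 + 40602)) = 1/(4*(123 - 96)/14 + 1/64464) = 1/(4*(1/14)*27 + 1/64464) = 1/(54/7 + 1/64464) = 1/(3481063/451248) = 451248/3481063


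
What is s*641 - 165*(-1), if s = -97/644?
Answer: 44083/644 ≈ 68.452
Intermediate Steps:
s = -97/644 (s = -97*1/644 = -97/644 ≈ -0.15062)
s*641 - 165*(-1) = -97/644*641 - 165*(-1) = -62177/644 + 165 = 44083/644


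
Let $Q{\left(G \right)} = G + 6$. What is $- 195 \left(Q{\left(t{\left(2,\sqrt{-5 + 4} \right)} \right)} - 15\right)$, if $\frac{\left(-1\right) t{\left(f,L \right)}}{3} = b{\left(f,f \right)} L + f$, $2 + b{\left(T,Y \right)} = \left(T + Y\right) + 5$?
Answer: $2925 + 4095 i \approx 2925.0 + 4095.0 i$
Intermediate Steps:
$b{\left(T,Y \right)} = 3 + T + Y$ ($b{\left(T,Y \right)} = -2 + \left(\left(T + Y\right) + 5\right) = -2 + \left(5 + T + Y\right) = 3 + T + Y$)
$t{\left(f,L \right)} = - 3 f - 3 L \left(3 + 2 f\right)$ ($t{\left(f,L \right)} = - 3 \left(\left(3 + f + f\right) L + f\right) = - 3 \left(\left(3 + 2 f\right) L + f\right) = - 3 \left(L \left(3 + 2 f\right) + f\right) = - 3 \left(f + L \left(3 + 2 f\right)\right) = - 3 f - 3 L \left(3 + 2 f\right)$)
$Q{\left(G \right)} = 6 + G$
$- 195 \left(Q{\left(t{\left(2,\sqrt{-5 + 4} \right)} \right)} - 15\right) = - 195 \left(\left(6 - \left(6 + 3 \sqrt{-5 + 4} \left(3 + 2 \cdot 2\right)\right)\right) - 15\right) = - 195 \left(\left(6 - \left(6 + 3 \sqrt{-1} \left(3 + 4\right)\right)\right) - 15\right) = - 195 \left(\left(6 - \left(6 + 3 i 7\right)\right) - 15\right) = - 195 \left(\left(6 - \left(6 + 21 i\right)\right) - 15\right) = - 195 \left(- 21 i - 15\right) = - 195 \left(-15 - 21 i\right) = 2925 + 4095 i$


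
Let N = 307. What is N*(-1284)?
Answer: -394188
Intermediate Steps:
N*(-1284) = 307*(-1284) = -394188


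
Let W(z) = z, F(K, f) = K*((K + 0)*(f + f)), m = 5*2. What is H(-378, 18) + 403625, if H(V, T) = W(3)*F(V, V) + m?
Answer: -323657277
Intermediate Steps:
m = 10
F(K, f) = 2*f*K² (F(K, f) = K*(K*(2*f)) = K*(2*K*f) = 2*f*K²)
H(V, T) = 10 + 6*V³ (H(V, T) = 3*(2*V*V²) + 10 = 3*(2*V³) + 10 = 6*V³ + 10 = 10 + 6*V³)
H(-378, 18) + 403625 = (10 + 6*(-378)³) + 403625 = (10 + 6*(-54010152)) + 403625 = (10 - 324060912) + 403625 = -324060902 + 403625 = -323657277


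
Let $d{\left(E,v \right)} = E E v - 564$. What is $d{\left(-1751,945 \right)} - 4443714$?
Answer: $2892926667$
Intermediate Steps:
$d{\left(E,v \right)} = -564 + v E^{2}$ ($d{\left(E,v \right)} = E^{2} v - 564 = v E^{2} - 564 = -564 + v E^{2}$)
$d{\left(-1751,945 \right)} - 4443714 = \left(-564 + 945 \left(-1751\right)^{2}\right) - 4443714 = \left(-564 + 945 \cdot 3066001\right) - 4443714 = \left(-564 + 2897370945\right) - 4443714 = 2897370381 - 4443714 = 2892926667$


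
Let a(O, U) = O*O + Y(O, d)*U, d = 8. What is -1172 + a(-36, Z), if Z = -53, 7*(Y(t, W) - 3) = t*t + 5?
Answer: -69198/7 ≈ -9885.4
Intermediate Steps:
Y(t, W) = 26/7 + t**2/7 (Y(t, W) = 3 + (t*t + 5)/7 = 3 + (t**2 + 5)/7 = 3 + (5 + t**2)/7 = 3 + (5/7 + t**2/7) = 26/7 + t**2/7)
a(O, U) = O**2 + U*(26/7 + O**2/7) (a(O, U) = O*O + (26/7 + O**2/7)*U = O**2 + U*(26/7 + O**2/7))
-1172 + a(-36, Z) = -1172 + ((-36)**2 + (1/7)*(-53)*(26 + (-36)**2)) = -1172 + (1296 + (1/7)*(-53)*(26 + 1296)) = -1172 + (1296 + (1/7)*(-53)*1322) = -1172 + (1296 - 70066/7) = -1172 - 60994/7 = -69198/7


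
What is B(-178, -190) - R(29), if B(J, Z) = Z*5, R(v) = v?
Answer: -979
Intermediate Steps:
B(J, Z) = 5*Z
B(-178, -190) - R(29) = 5*(-190) - 1*29 = -950 - 29 = -979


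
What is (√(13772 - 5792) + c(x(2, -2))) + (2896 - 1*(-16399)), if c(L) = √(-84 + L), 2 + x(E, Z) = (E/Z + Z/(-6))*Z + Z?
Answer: 19295 + 2*√1995 + 2*I*√195/3 ≈ 19384.0 + 9.3095*I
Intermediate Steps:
x(E, Z) = -2 + Z + Z*(-Z/6 + E/Z) (x(E, Z) = -2 + ((E/Z + Z/(-6))*Z + Z) = -2 + ((E/Z + Z*(-⅙))*Z + Z) = -2 + ((E/Z - Z/6)*Z + Z) = -2 + ((-Z/6 + E/Z)*Z + Z) = -2 + (Z*(-Z/6 + E/Z) + Z) = -2 + (Z + Z*(-Z/6 + E/Z)) = -2 + Z + Z*(-Z/6 + E/Z))
(√(13772 - 5792) + c(x(2, -2))) + (2896 - 1*(-16399)) = (√(13772 - 5792) + √(-84 + (-2 + 2 - 2 - ⅙*(-2)²))) + (2896 - 1*(-16399)) = (√7980 + √(-84 + (-2 + 2 - 2 - ⅙*4))) + (2896 + 16399) = (2*√1995 + √(-84 + (-2 + 2 - 2 - ⅔))) + 19295 = (2*√1995 + √(-84 - 8/3)) + 19295 = (2*√1995 + √(-260/3)) + 19295 = (2*√1995 + 2*I*√195/3) + 19295 = 19295 + 2*√1995 + 2*I*√195/3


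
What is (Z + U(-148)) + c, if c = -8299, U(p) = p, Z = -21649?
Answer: -30096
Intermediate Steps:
(Z + U(-148)) + c = (-21649 - 148) - 8299 = -21797 - 8299 = -30096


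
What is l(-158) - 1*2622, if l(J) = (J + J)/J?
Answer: -2620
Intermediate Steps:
l(J) = 2 (l(J) = (2*J)/J = 2)
l(-158) - 1*2622 = 2 - 1*2622 = 2 - 2622 = -2620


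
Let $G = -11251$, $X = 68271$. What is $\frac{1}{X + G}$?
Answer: $\frac{1}{57020} \approx 1.7538 \cdot 10^{-5}$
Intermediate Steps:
$\frac{1}{X + G} = \frac{1}{68271 - 11251} = \frac{1}{57020}$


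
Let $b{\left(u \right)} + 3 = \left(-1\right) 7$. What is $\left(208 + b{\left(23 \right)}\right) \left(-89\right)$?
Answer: $-17622$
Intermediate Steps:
$b{\left(u \right)} = -10$ ($b{\left(u \right)} = -3 - 7 = -10$)
$\left(208 + b{\left(23 \right)}\right) \left(-89\right) = \left(208 - 10\right) \left(-89\right) = 198 \left(-89\right) = -17622$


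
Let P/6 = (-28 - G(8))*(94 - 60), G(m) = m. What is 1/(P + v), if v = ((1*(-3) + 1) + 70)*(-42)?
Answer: -1/10200 ≈ -9.8039e-5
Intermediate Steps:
P = -7344 (P = 6*((-28 - 1*8)*(94 - 60)) = 6*((-28 - 8)*34) = 6*(-36*34) = 6*(-1224) = -7344)
v = -2856 (v = ((-3 + 1) + 70)*(-42) = (-2 + 70)*(-42) = 68*(-42) = -2856)
1/(P + v) = 1/(-7344 - 2856) = 1/(-10200) = -1/10200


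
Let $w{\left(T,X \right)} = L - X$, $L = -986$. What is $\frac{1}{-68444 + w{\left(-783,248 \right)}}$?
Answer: $- \frac{1}{69678} \approx -1.4352 \cdot 10^{-5}$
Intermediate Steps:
$w{\left(T,X \right)} = -986 - X$
$\frac{1}{-68444 + w{\left(-783,248 \right)}} = \frac{1}{-68444 - 1234} = \frac{1}{-69678} = - \frac{1}{69678}$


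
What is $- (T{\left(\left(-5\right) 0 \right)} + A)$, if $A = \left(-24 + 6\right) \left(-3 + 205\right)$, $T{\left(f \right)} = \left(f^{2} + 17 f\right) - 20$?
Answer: $3656$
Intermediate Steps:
$T{\left(f \right)} = -20 + f^{2} + 17 f$
$A = -3636$ ($A = \left(-18\right) 202 = -3636$)
$- (T{\left(\left(-5\right) 0 \right)} + A) = - (\left(-20 + \left(\left(-5\right) 0\right)^{2} + 17 \left(\left(-5\right) 0\right)\right) - 3636) = - (\left(-20 + 0^{2} + 17 \cdot 0\right) - 3636) = - (\left(-20 + 0 + 0\right) - 3636) = - (-20 - 3636) = \left(-1\right) \left(-3656\right) = 3656$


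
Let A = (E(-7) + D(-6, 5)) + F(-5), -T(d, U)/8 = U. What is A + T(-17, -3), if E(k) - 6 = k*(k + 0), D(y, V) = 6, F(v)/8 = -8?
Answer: 21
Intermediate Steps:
F(v) = -64 (F(v) = 8*(-8) = -64)
T(d, U) = -8*U
E(k) = 6 + k**2 (E(k) = 6 + k*(k + 0) = 6 + k*k = 6 + k**2)
A = -3 (A = ((6 + (-7)**2) + 6) - 64 = ((6 + 49) + 6) - 64 = (55 + 6) - 64 = 61 - 64 = -3)
A + T(-17, -3) = -3 - 8*(-3) = -3 + 24 = 21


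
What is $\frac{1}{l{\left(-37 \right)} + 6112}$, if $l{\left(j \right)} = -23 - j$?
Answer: $\frac{1}{6126} \approx 0.00016324$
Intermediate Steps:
$\frac{1}{l{\left(-37 \right)} + 6112} = \frac{1}{\left(-23 - -37\right) + 6112} = \frac{1}{\left(-23 + 37\right) + 6112} = \frac{1}{14 + 6112} = \frac{1}{6126}$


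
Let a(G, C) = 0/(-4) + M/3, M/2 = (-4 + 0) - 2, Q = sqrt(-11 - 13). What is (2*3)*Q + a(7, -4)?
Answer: -4 + 12*I*sqrt(6) ≈ -4.0 + 29.394*I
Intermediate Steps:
Q = 2*I*sqrt(6) (Q = sqrt(-24) = 2*I*sqrt(6) ≈ 4.899*I)
M = -12 (M = 2*((-4 + 0) - 2) = 2*(-4 - 2) = 2*(-6) = -12)
a(G, C) = -4 (a(G, C) = 0/(-4) - 12/3 = 0*(-1/4) - 12*1/3 = 0 - 4 = -4)
(2*3)*Q + a(7, -4) = (2*3)*(2*I*sqrt(6)) - 4 = 6*(2*I*sqrt(6)) - 4 = 12*I*sqrt(6) - 4 = -4 + 12*I*sqrt(6)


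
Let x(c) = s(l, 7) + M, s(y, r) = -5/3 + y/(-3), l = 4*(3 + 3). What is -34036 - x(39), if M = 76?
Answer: -102307/3 ≈ -34102.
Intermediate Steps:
l = 24 (l = 4*6 = 24)
s(y, r) = -5/3 - y/3 (s(y, r) = -5*⅓ + y*(-⅓) = -5/3 - y/3)
x(c) = 199/3 (x(c) = (-5/3 - ⅓*24) + 76 = (-5/3 - 8) + 76 = -29/3 + 76 = 199/3)
-34036 - x(39) = -34036 - 1*199/3 = -34036 - 199/3 = -102307/3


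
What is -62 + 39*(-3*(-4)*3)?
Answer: 1342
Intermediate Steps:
-62 + 39*(-3*(-4)*3) = -62 + 39*(12*3) = -62 + 39*36 = -62 + 1404 = 1342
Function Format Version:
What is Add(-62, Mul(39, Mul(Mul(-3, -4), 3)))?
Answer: 1342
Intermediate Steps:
Add(-62, Mul(39, Mul(Mul(-3, -4), 3))) = Add(-62, Mul(39, Mul(12, 3))) = Add(-62, Mul(39, 36)) = Add(-62, 1404) = 1342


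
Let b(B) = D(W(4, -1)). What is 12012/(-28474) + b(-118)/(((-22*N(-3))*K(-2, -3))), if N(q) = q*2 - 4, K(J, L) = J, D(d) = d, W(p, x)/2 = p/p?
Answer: -1335557/3132140 ≈ -0.42640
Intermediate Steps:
W(p, x) = 2 (W(p, x) = 2*(p/p) = 2*1 = 2)
b(B) = 2
N(q) = -4 + 2*q (N(q) = 2*q - 4 = -4 + 2*q)
12012/(-28474) + b(-118)/(((-22*N(-3))*K(-2, -3))) = 12012/(-28474) + 2/((-22*(-4 + 2*(-3))*(-2))) = 12012*(-1/28474) + 2/((-22*(-4 - 6)*(-2))) = -6006/14237 + 2/((-22*(-10)*(-2))) = -6006/14237 + 2/((220*(-2))) = -6006/14237 + 2/(-440) = -6006/14237 + 2*(-1/440) = -6006/14237 - 1/220 = -1335557/3132140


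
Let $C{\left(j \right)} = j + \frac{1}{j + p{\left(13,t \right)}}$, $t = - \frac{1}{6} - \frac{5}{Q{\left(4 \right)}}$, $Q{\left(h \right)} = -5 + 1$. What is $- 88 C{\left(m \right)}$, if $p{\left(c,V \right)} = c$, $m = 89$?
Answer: $- \frac{399476}{51} \approx -7832.9$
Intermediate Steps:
$Q{\left(h \right)} = -4$
$t = \frac{13}{12}$ ($t = - \frac{1}{6} - \frac{5}{-4} = \left(-1\right) \frac{1}{6} - - \frac{5}{4} = - \frac{1}{6} + \frac{5}{4} = \frac{13}{12} \approx 1.0833$)
$C{\left(j \right)} = j + \frac{1}{13 + j}$ ($C{\left(j \right)} = j + \frac{1}{j + 13} = j + \frac{1}{13 + j}$)
$- 88 C{\left(m \right)} = - 88 \frac{1 + 89^{2} + 13 \cdot 89}{13 + 89} = - 88 \frac{1 + 7921 + 1157}{102} = - 88 \cdot \frac{1}{102} \cdot 9079 = \left(-88\right) \frac{9079}{102} = - \frac{399476}{51}$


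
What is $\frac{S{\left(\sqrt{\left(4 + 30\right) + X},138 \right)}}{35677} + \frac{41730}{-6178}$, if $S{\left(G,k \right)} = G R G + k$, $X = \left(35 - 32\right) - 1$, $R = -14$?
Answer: $- \frac{745531179}{110206253} \approx -6.7649$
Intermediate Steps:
$X = 2$ ($X = 3 - 1 = 2$)
$S{\left(G,k \right)} = k - 14 G^{2}$ ($S{\left(G,k \right)} = G \left(-14\right) G + k = - 14 G G + k = - 14 G^{2} + k = k - 14 G^{2}$)
$\frac{S{\left(\sqrt{\left(4 + 30\right) + X},138 \right)}}{35677} + \frac{41730}{-6178} = \frac{138 - 14 \left(\sqrt{\left(4 + 30\right) + 2}\right)^{2}}{35677} + \frac{41730}{-6178} = \left(138 - 14 \left(\sqrt{34 + 2}\right)^{2}\right) \frac{1}{35677} + 41730 \left(- \frac{1}{6178}\right) = \left(138 - 14 \left(\sqrt{36}\right)^{2}\right) \frac{1}{35677} - \frac{20865}{3089} = \left(138 - 14 \cdot 6^{2}\right) \frac{1}{35677} - \frac{20865}{3089} = \left(138 - 504\right) \frac{1}{35677} - \frac{20865}{3089} = \left(-366\right) \frac{1}{35677} - \frac{20865}{3089} = - \frac{366}{35677} - \frac{20865}{3089} = - \frac{745531179}{110206253}$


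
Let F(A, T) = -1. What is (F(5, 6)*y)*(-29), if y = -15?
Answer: -435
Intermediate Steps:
(F(5, 6)*y)*(-29) = -1*(-15)*(-29) = 15*(-29) = -435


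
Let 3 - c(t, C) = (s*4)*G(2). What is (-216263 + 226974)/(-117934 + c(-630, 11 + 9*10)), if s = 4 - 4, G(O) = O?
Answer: -10711/117931 ≈ -0.090824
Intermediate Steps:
s = 0
c(t, C) = 3 (c(t, C) = 3 - 0*4*2 = 3 - 0*2 = 3 - 1*0 = 3 + 0 = 3)
(-216263 + 226974)/(-117934 + c(-630, 11 + 9*10)) = (-216263 + 226974)/(-117934 + 3) = 10711/(-117931) = 10711*(-1/117931) = -10711/117931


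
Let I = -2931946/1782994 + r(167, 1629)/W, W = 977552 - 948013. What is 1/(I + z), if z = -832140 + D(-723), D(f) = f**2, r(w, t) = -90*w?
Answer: -26333929883/8148064281605270 ≈ -3.2319e-6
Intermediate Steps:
W = 29539
I = -56702576357/26333929883 (I = -2931946/1782994 - 90*167/29539 = -2931946*1/1782994 - 15030*1/29539 = -1465973/891497 - 15030/29539 = -56702576357/26333929883 ≈ -2.1532)
z = -309411 (z = -832140 + (-723)**2 = -832140 + 522729 = -309411)
1/(I + z) = 1/(-56702576357/26333929883 - 309411) = 1/(-8148064281605270/26333929883) = -26333929883/8148064281605270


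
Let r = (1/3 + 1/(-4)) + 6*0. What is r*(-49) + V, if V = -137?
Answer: -1693/12 ≈ -141.08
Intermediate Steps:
r = 1/12 (r = (1*(⅓) + 1*(-¼)) + 0 = (⅓ - ¼) + 0 = 1/12 + 0 = 1/12 ≈ 0.083333)
r*(-49) + V = (1/12)*(-49) - 137 = -49/12 - 137 = -1693/12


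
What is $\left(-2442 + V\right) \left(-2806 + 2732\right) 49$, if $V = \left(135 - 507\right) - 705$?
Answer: $12759894$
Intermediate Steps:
$V = -1077$ ($V = \left(135 - 507\right) - 705 = -372 - 705 = -1077$)
$\left(-2442 + V\right) \left(-2806 + 2732\right) 49 = \left(-2442 - 1077\right) \left(-2806 + 2732\right) 49 = \left(-3519\right) \left(-74\right) 49 = 260406 \cdot 49 = 12759894$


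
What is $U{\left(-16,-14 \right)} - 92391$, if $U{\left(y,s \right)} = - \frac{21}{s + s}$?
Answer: $- \frac{369561}{4} \approx -92390.0$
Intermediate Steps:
$U{\left(y,s \right)} = - \frac{21}{2 s}$
$U{\left(-16,-14 \right)} - 92391 = - \frac{21}{2 \left(-14\right)} - 92391 = \left(- \frac{21}{2}\right) \left(- \frac{1}{14}\right) - 92391 = \frac{3}{4} - 92391 = - \frac{369561}{4}$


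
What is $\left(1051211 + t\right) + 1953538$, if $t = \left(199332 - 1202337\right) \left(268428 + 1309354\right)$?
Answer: $-1582520230161$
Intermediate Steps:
$t = -1582523234910$ ($t = \left(-1003005\right) 1577782 = -1582523234910$)
$\left(1051211 + t\right) + 1953538 = \left(1051211 - 1582523234910\right) + 1953538 = -1582522183699 + 1953538 = -1582520230161$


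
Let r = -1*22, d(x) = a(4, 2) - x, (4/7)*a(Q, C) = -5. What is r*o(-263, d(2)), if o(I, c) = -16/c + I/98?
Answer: 55407/2107 ≈ 26.297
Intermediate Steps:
a(Q, C) = -35/4 (a(Q, C) = (7/4)*(-5) = -35/4)
d(x) = -35/4 - x
o(I, c) = -16/c + I/98 (o(I, c) = -16/c + I*(1/98) = -16/c + I/98)
r = -22
r*o(-263, d(2)) = -22*(-16/(-35/4 - 1*2) + (1/98)*(-263)) = -22*(-16/(-35/4 - 2) - 263/98) = -22*(-16/(-43/4) - 263/98) = -22*(-16*(-4/43) - 263/98) = -22*(64/43 - 263/98) = -22*(-5037/4214) = 55407/2107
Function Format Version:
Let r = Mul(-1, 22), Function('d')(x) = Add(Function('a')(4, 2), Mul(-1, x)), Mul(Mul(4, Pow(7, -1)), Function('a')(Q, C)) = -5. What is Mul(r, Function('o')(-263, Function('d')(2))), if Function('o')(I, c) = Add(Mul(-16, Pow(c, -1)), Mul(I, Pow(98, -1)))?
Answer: Rational(55407, 2107) ≈ 26.297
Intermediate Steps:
Function('a')(Q, C) = Rational(-35, 4) (Function('a')(Q, C) = Mul(Rational(7, 4), -5) = Rational(-35, 4))
Function('d')(x) = Add(Rational(-35, 4), Mul(-1, x))
Function('o')(I, c) = Add(Mul(-16, Pow(c, -1)), Mul(Rational(1, 98), I)) (Function('o')(I, c) = Add(Mul(-16, Pow(c, -1)), Mul(I, Rational(1, 98))) = Add(Mul(-16, Pow(c, -1)), Mul(Rational(1, 98), I)))
r = -22
Mul(r, Function('o')(-263, Function('d')(2))) = Mul(-22, Add(Mul(-16, Pow(Add(Rational(-35, 4), Mul(-1, 2)), -1)), Mul(Rational(1, 98), -263))) = Mul(-22, Add(Mul(-16, Pow(Add(Rational(-35, 4), -2), -1)), Rational(-263, 98))) = Mul(-22, Add(Mul(-16, Pow(Rational(-43, 4), -1)), Rational(-263, 98))) = Mul(-22, Add(Mul(-16, Rational(-4, 43)), Rational(-263, 98))) = Mul(-22, Add(Rational(64, 43), Rational(-263, 98))) = Mul(-22, Rational(-5037, 4214)) = Rational(55407, 2107)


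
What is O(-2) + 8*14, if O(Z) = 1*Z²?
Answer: 116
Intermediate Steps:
O(Z) = Z²
O(-2) + 8*14 = (-2)² + 8*14 = 4 + 112 = 116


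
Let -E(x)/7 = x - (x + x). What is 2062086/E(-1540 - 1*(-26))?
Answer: -1031043/5299 ≈ -194.57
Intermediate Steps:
E(x) = 7*x (E(x) = -7*(x - (x + x)) = -7*(x - 2*x) = -(-7)*x = 7*x)
2062086/E(-1540 - 1*(-26)) = 2062086/((7*(-1540 - 1*(-26)))) = 2062086/((7*(-1540 + 26))) = 2062086/((7*(-1514))) = 2062086/(-10598) = 2062086*(-1/10598) = -1031043/5299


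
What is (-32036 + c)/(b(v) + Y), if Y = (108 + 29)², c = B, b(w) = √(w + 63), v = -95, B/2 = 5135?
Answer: -408526054/352275393 + 87064*I*√2/352275393 ≈ -1.1597 + 0.00034952*I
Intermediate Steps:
B = 10270 (B = 2*5135 = 10270)
b(w) = √(63 + w)
c = 10270
Y = 18769 (Y = 137² = 18769)
(-32036 + c)/(b(v) + Y) = (-32036 + 10270)/(√(63 - 95) + 18769) = -21766/(√(-32) + 18769) = -21766/(4*I*√2 + 18769) = -21766/(18769 + 4*I*√2)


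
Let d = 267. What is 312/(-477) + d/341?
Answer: 6989/54219 ≈ 0.12890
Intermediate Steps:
312/(-477) + d/341 = 312/(-477) + 267/341 = 312*(-1/477) + 267*(1/341) = -104/159 + 267/341 = 6989/54219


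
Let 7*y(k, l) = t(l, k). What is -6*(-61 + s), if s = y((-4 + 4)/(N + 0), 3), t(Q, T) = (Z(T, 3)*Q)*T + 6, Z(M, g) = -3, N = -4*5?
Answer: 2526/7 ≈ 360.86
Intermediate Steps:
N = -20
t(Q, T) = 6 - 3*Q*T (t(Q, T) = (-3*Q)*T + 6 = -3*Q*T + 6 = 6 - 3*Q*T)
y(k, l) = 6/7 - 3*k*l/7 (y(k, l) = (6 - 3*l*k)/7 = (6 - 3*k*l)/7 = 6/7 - 3*k*l/7)
s = 6/7 (s = 6/7 - 3/7*(-4 + 4)/(-20 + 0)*3 = 6/7 - 3/7*0/(-20)*3 = 6/7 - 3/7*0*(-1/20)*3 = 6/7 - 3/7*0*3 = 6/7 + 0 = 6/7 ≈ 0.85714)
-6*(-61 + s) = -6*(-61 + 6/7) = -6*(-421/7) = 2526/7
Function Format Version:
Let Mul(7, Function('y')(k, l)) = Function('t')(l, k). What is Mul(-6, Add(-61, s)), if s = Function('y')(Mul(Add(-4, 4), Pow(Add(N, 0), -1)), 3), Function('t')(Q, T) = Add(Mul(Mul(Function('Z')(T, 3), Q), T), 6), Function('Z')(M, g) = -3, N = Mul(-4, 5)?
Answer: Rational(2526, 7) ≈ 360.86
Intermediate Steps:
N = -20
Function('t')(Q, T) = Add(6, Mul(-3, Q, T)) (Function('t')(Q, T) = Add(Mul(Mul(-3, Q), T), 6) = Add(Mul(-3, Q, T), 6) = Add(6, Mul(-3, Q, T)))
Function('y')(k, l) = Add(Rational(6, 7), Mul(Rational(-3, 7), k, l)) (Function('y')(k, l) = Mul(Rational(1, 7), Add(6, Mul(-3, l, k))) = Mul(Rational(1, 7), Add(6, Mul(-3, k, l))) = Add(Rational(6, 7), Mul(Rational(-3, 7), k, l)))
s = Rational(6, 7) (s = Add(Rational(6, 7), Mul(Rational(-3, 7), Mul(Add(-4, 4), Pow(Add(-20, 0), -1)), 3)) = Add(Rational(6, 7), Mul(Rational(-3, 7), Mul(0, Pow(-20, -1)), 3)) = Add(Rational(6, 7), Mul(Rational(-3, 7), Mul(0, Rational(-1, 20)), 3)) = Add(Rational(6, 7), Mul(Rational(-3, 7), 0, 3)) = Add(Rational(6, 7), 0) = Rational(6, 7) ≈ 0.85714)
Mul(-6, Add(-61, s)) = Mul(-6, Add(-61, Rational(6, 7))) = Mul(-6, Rational(-421, 7)) = Rational(2526, 7)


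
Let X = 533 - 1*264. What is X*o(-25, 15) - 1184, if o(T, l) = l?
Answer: 2851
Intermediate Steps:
X = 269 (X = 533 - 264 = 269)
X*o(-25, 15) - 1184 = 269*15 - 1184 = 4035 - 1184 = 2851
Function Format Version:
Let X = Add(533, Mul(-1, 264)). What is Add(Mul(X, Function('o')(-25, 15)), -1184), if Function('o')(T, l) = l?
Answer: 2851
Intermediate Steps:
X = 269 (X = Add(533, -264) = 269)
Add(Mul(X, Function('o')(-25, 15)), -1184) = Add(Mul(269, 15), -1184) = Add(4035, -1184) = 2851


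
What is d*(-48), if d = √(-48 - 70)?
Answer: -48*I*√118 ≈ -521.41*I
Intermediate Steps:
d = I*√118 (d = √(-118) = I*√118 ≈ 10.863*I)
d*(-48) = (I*√118)*(-48) = -48*I*√118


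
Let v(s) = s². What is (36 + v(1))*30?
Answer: 1110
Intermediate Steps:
(36 + v(1))*30 = (36 + 1²)*30 = (36 + 1)*30 = 37*30 = 1110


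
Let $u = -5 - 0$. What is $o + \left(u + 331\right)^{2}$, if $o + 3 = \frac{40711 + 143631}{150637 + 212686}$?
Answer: $\frac{38611609521}{363323} \approx 1.0627 \cdot 10^{5}$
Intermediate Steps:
$u = -5$ ($u = -5 + 0 = -5$)
$o = - \frac{905627}{363323}$ ($o = -3 + \frac{40711 + 143631}{150637 + 212686} = -3 + \frac{184342}{363323} = - \frac{905627}{363323} \approx -2.4926$)
$o + \left(u + 331\right)^{2} = - \frac{905627}{363323} + \left(-5 + 331\right)^{2} = - \frac{905627}{363323} + 326^{2} = - \frac{905627}{363323} + 106276 = \frac{38611609521}{363323}$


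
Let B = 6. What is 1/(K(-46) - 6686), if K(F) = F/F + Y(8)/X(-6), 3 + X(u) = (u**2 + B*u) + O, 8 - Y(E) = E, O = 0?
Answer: -1/6685 ≈ -0.00014959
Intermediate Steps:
Y(E) = 8 - E
X(u) = -3 + u**2 + 6*u (X(u) = -3 + ((u**2 + 6*u) + 0) = -3 + (u**2 + 6*u) = -3 + u**2 + 6*u)
K(F) = 1 (K(F) = F/F + (8 - 1*8)/(-3 + (-6)**2 + 6*(-6)) = 1 + (8 - 8)/(-3 + 36 - 36) = 1 + 0/(-3) = 1 + 0*(-1/3) = 1 + 0 = 1)
1/(K(-46) - 6686) = 1/(1 - 6686) = 1/(-6685) = -1/6685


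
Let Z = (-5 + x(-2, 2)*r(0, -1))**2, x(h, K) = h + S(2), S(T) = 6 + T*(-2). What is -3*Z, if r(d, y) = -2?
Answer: -75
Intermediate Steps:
S(T) = 6 - 2*T
x(h, K) = 2 + h (x(h, K) = h + (6 - 2*2) = h + (6 - 4) = h + 2 = 2 + h)
Z = 25 (Z = (-5 + (2 - 2)*(-2))**2 = (-5 + 0*(-2))**2 = (-5 + 0)**2 = (-5)**2 = 25)
-3*Z = -3*25 = -75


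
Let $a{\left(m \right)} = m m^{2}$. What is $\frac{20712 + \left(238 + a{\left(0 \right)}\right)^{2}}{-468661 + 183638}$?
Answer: $- \frac{77356}{285023} \approx -0.2714$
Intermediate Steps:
$a{\left(m \right)} = m^{3}$
$\frac{20712 + \left(238 + a{\left(0 \right)}\right)^{2}}{-468661 + 183638} = \frac{20712 + \left(238 + 0^{3}\right)^{2}}{-468661 + 183638} = \frac{20712 + \left(238 + 0\right)^{2}}{-285023} = \left(20712 + 238^{2}\right) \left(- \frac{1}{285023}\right) = \left(20712 + 56644\right) \left(- \frac{1}{285023}\right) = 77356 \left(- \frac{1}{285023}\right) = - \frac{77356}{285023}$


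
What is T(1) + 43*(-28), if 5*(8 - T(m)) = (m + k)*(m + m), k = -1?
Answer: -1196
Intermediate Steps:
T(m) = 8 - 2*m*(-1 + m)/5 (T(m) = 8 - (m - 1)*(m + m)/5 = 8 - (-1 + m)*2*m/5 = 8 - 2*m*(-1 + m)/5)
T(1) + 43*(-28) = (8 - ⅖*1² + (⅖)*1) + 43*(-28) = (8 - ⅖*1 + ⅖) - 1204 = (8 - ⅖ + ⅖) - 1204 = 8 - 1204 = -1196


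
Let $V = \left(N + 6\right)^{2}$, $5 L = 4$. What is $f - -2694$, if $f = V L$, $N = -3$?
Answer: $\frac{13506}{5} \approx 2701.2$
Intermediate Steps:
$L = \frac{4}{5}$ ($L = \frac{1}{5} \cdot 4 = \frac{4}{5} \approx 0.8$)
$V = 9$ ($V = \left(-3 + 6\right)^{2} = 3^{2} = 9$)
$f = \frac{36}{5}$ ($f = 9 \cdot \frac{4}{5} = \frac{36}{5} \approx 7.2$)
$f - -2694 = \frac{36}{5} - -2694 = \frac{36}{5} + 2694 = \frac{13506}{5}$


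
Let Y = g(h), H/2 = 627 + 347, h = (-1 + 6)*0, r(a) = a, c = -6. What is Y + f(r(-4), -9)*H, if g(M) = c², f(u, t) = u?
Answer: -7756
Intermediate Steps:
h = 0 (h = 5*0 = 0)
H = 1948 (H = 2*(627 + 347) = 2*974 = 1948)
g(M) = 36 (g(M) = (-6)² = 36)
Y = 36
Y + f(r(-4), -9)*H = 36 - 4*1948 = 36 - 7792 = -7756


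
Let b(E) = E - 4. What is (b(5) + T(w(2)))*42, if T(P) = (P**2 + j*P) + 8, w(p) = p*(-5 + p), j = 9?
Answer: -378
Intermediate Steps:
b(E) = -4 + E
T(P) = 8 + P**2 + 9*P (T(P) = (P**2 + 9*P) + 8 = 8 + P**2 + 9*P)
(b(5) + T(w(2)))*42 = ((-4 + 5) + (8 + (2*(-5 + 2))**2 + 9*(2*(-5 + 2))))*42 = (1 + (8 + (2*(-3))**2 + 9*(2*(-3))))*42 = (1 + (8 + (-6)**2 + 9*(-6)))*42 = (1 + (8 + 36 - 54))*42 = (1 - 10)*42 = -9*42 = -378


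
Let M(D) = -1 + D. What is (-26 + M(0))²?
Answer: 729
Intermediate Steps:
(-26 + M(0))² = (-26 + (-1 + 0))² = (-26 - 1)² = (-27)² = 729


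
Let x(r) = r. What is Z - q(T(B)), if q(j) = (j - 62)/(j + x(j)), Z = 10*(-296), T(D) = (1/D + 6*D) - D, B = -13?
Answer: -1252493/423 ≈ -2961.0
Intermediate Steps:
T(D) = 1/D + 5*D (T(D) = (1/D + 6*D) - D = 1/D + 5*D)
Z = -2960
q(j) = (-62 + j)/(2*j) (q(j) = (j - 62)/(j + j) = (-62 + j)/((2*j)) = (-62 + j)*(1/(2*j)) = (-62 + j)/(2*j))
Z - q(T(B)) = -2960 - (-62 + (1/(-13) + 5*(-13)))/(2*(1/(-13) + 5*(-13))) = -2960 - (-62 + (-1/13 - 65))/(2*(-1/13 - 65)) = -2960 - (-62 - 846/13)/(2*(-846/13)) = -2960 - (-13)*(-1652)/(2*846*13) = -2960 - 1*413/423 = -2960 - 413/423 = -1252493/423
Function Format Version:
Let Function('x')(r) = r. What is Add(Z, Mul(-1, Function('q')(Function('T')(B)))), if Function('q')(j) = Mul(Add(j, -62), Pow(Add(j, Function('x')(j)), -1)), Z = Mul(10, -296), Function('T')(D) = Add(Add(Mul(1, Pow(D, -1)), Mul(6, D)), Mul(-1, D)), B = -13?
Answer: Rational(-1252493, 423) ≈ -2961.0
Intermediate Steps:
Function('T')(D) = Add(Pow(D, -1), Mul(5, D)) (Function('T')(D) = Add(Add(Pow(D, -1), Mul(6, D)), Mul(-1, D)) = Add(Pow(D, -1), Mul(5, D)))
Z = -2960
Function('q')(j) = Mul(Rational(1, 2), Pow(j, -1), Add(-62, j)) (Function('q')(j) = Mul(Add(j, -62), Pow(Add(j, j), -1)) = Mul(Add(-62, j), Pow(Mul(2, j), -1)) = Mul(Add(-62, j), Mul(Rational(1, 2), Pow(j, -1))) = Mul(Rational(1, 2), Pow(j, -1), Add(-62, j)))
Add(Z, Mul(-1, Function('q')(Function('T')(B)))) = Add(-2960, Mul(-1, Mul(Rational(1, 2), Pow(Add(Pow(-13, -1), Mul(5, -13)), -1), Add(-62, Add(Pow(-13, -1), Mul(5, -13)))))) = Add(-2960, Mul(-1, Mul(Rational(1, 2), Pow(Add(Rational(-1, 13), -65), -1), Add(-62, Add(Rational(-1, 13), -65))))) = Add(-2960, Mul(-1, Mul(Rational(1, 2), Pow(Rational(-846, 13), -1), Add(-62, Rational(-846, 13))))) = Add(-2960, Mul(-1, Mul(Rational(1, 2), Rational(-13, 846), Rational(-1652, 13)))) = Add(-2960, Mul(-1, Rational(413, 423))) = Add(-2960, Rational(-413, 423)) = Rational(-1252493, 423)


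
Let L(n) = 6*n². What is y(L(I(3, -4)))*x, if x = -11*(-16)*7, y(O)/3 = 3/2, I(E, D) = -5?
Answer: 5544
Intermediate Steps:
y(O) = 9/2 (y(O) = 3*(3/2) = 9/2)
x = 1232 (x = 176*7 = 1232)
y(L(I(3, -4)))*x = (9/2)*1232 = 5544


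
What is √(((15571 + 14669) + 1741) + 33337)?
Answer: √65318 ≈ 255.57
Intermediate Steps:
√(((15571 + 14669) + 1741) + 33337) = √((30240 + 1741) + 33337) = √(31981 + 33337) = √65318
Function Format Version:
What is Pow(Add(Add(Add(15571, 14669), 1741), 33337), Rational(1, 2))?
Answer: Pow(65318, Rational(1, 2)) ≈ 255.57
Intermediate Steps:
Pow(Add(Add(Add(15571, 14669), 1741), 33337), Rational(1, 2)) = Pow(Add(Add(30240, 1741), 33337), Rational(1, 2)) = Pow(Add(31981, 33337), Rational(1, 2)) = Pow(65318, Rational(1, 2))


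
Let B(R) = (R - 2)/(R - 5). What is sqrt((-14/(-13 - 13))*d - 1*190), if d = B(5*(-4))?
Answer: 6*I*sqrt(22243)/65 ≈ 13.767*I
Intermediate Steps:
B(R) = (-2 + R)/(-5 + R)
d = 22/25 (d = (-2 + 5*(-4))/(-5 + 5*(-4)) = (-2 - 20)/(-5 - 20) = -22/(-25) = -1/25*(-22) = 22/25 ≈ 0.88000)
sqrt((-14/(-13 - 13))*d - 1*190) = sqrt((-14/(-13 - 13))*(22/25) - 1*190) = sqrt((-14/(-26))*(22/25) - 190) = sqrt(-1/26*(-14)*(22/25) - 190) = sqrt((7/13)*(22/25) - 190) = sqrt(154/325 - 190) = sqrt(-61596/325) = 6*I*sqrt(22243)/65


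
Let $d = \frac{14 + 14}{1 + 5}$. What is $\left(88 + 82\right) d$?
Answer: $\frac{2380}{3} \approx 793.33$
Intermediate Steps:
$d = \frac{14}{3}$ ($d = \frac{28}{6} = 28 \cdot \frac{1}{6} = \frac{14}{3} \approx 4.6667$)
$\left(88 + 82\right) d = \left(88 + 82\right) \frac{14}{3} = 170 \cdot \frac{14}{3} = \frac{2380}{3}$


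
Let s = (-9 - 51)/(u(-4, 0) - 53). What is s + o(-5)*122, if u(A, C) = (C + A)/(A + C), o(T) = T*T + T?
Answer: 31735/13 ≈ 2441.2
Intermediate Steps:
o(T) = T + T² (o(T) = T² + T = T + T²)
u(A, C) = 1 (u(A, C) = (A + C)/(A + C) = 1)
s = 15/13 (s = (-9 - 51)/(1 - 53) = -60/(-52) = -60*(-1/52) = 15/13 ≈ 1.1538)
s + o(-5)*122 = 15/13 - 5*(1 - 5)*122 = 15/13 - 5*(-4)*122 = 15/13 + 20*122 = 15/13 + 2440 = 31735/13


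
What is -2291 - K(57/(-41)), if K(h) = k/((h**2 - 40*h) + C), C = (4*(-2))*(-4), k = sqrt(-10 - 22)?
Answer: -2291 - 6724*I*sqrt(2)/150521 ≈ -2291.0 - 0.063175*I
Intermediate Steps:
k = 4*I*sqrt(2) (k = sqrt(-32) = 4*I*sqrt(2) ≈ 5.6569*I)
C = 32 (C = -8*(-4) = 32)
K(h) = 4*I*sqrt(2)/(32 + h**2 - 40*h) (K(h) = (4*I*sqrt(2))/((h**2 - 40*h) + 32) = (4*I*sqrt(2))/(32 + h**2 - 40*h) = 4*I*sqrt(2)/(32 + h**2 - 40*h))
-2291 - K(57/(-41)) = -2291 - 4*I*sqrt(2)/(32 + (57/(-41))**2 - 2280/(-41)) = -2291 - 4*I*sqrt(2)/(32 + (57*(-1/41))**2 - 2280*(-1)/41) = -2291 - 4*I*sqrt(2)/(32 + (-57/41)**2 - 40*(-57/41)) = -2291 - 4*I*sqrt(2)/(32 + 3249/1681 + 2280/41) = -2291 - 4*I*sqrt(2)/150521/1681 = -2291 - 4*I*sqrt(2)*1681/150521 = -2291 - 6724*I*sqrt(2)/150521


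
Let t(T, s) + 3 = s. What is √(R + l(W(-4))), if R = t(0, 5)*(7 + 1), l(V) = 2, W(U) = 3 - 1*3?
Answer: 3*√2 ≈ 4.2426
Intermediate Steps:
W(U) = 0 (W(U) = 3 - 3 = 0)
t(T, s) = -3 + s
R = 16 (R = (-3 + 5)*(7 + 1) = 2*8 = 16)
√(R + l(W(-4))) = √(16 + 2) = √18 = 3*√2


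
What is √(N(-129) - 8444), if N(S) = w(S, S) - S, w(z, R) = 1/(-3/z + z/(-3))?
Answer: I*√1138320318/370 ≈ 91.187*I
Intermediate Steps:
w(z, R) = 1/(-3/z - z/3) (w(z, R) = 1/(-3/z + z*(-⅓)) = 1/(-3/z - z/3))
N(S) = -S - 3*S/(9 + S²) (N(S) = -3*S/(9 + S²) - S = -S - 3*S/(9 + S²))
√(N(-129) - 8444) = √(-129*(-12 - 1*(-129)²)/(9 + (-129)²) - 8444) = √(-129*(-12 - 1*16641)/(9 + 16641) - 8444) = √(-129*(-12 - 16641)/16650 - 8444) = √(-129*1/16650*(-16653) - 8444) = √(238693/1850 - 8444) = √(-15382707/1850) = I*√1138320318/370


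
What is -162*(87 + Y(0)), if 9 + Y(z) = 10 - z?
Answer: -14256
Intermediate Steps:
Y(z) = 1 - z (Y(z) = -9 + (10 - z) = 1 - z)
-162*(87 + Y(0)) = -162*(87 + (1 - 1*0)) = -162*(87 + (1 + 0)) = -162*(87 + 1) = -162*88 = -14256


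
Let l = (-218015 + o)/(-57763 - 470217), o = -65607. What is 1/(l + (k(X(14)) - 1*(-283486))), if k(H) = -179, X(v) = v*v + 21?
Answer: 263990/74790356741 ≈ 3.5297e-6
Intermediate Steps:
X(v) = 21 + v**2 (X(v) = v**2 + 21 = 21 + v**2)
l = 141811/263990 (l = (-218015 - 65607)/(-57763 - 470217) = -283622/(-527980) = -283622*(-1/527980) = 141811/263990 ≈ 0.53718)
1/(l + (k(X(14)) - 1*(-283486))) = 1/(141811/263990 + (-179 - 1*(-283486))) = 1/(141811/263990 + (-179 + 283486)) = 1/(141811/263990 + 283307) = 1/(74790356741/263990) = 263990/74790356741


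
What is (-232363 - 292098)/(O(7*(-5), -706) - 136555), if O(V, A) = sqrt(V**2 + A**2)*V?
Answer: 14323554371/3607036660 - 3671227*sqrt(499661)/3607036660 ≈ 3.2516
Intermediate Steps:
O(V, A) = V*sqrt(A**2 + V**2) (O(V, A) = sqrt(A**2 + V**2)*V = V*sqrt(A**2 + V**2))
(-232363 - 292098)/(O(7*(-5), -706) - 136555) = (-232363 - 292098)/((7*(-5))*sqrt((-706)**2 + (7*(-5))**2) - 136555) = -524461/(-35*sqrt(498436 + (-35)**2) - 136555) = -524461/(-35*sqrt(498436 + 1225) - 136555) = -524461/(-35*sqrt(499661) - 136555) = -524461/(-136555 - 35*sqrt(499661))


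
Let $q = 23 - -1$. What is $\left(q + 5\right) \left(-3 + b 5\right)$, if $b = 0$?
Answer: $-87$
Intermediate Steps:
$q = 24$ ($q = 23 + 1 = 24$)
$\left(q + 5\right) \left(-3 + b 5\right) = \left(24 + 5\right) \left(-3 + 0 \cdot 5\right) = 29 \left(-3 + 0\right) = 29 \left(-3\right) = -87$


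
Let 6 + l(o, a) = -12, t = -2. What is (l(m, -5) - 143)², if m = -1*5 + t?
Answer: 25921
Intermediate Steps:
m = -7 (m = -1*5 - 2 = -5 - 2 = -7)
l(o, a) = -18 (l(o, a) = -6 - 12 = -18)
(l(m, -5) - 143)² = (-18 - 143)² = (-161)² = 25921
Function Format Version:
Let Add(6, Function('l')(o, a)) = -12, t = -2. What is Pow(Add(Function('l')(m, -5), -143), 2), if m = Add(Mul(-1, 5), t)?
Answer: 25921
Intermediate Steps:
m = -7 (m = Add(Mul(-1, 5), -2) = Add(-5, -2) = -7)
Function('l')(o, a) = -18 (Function('l')(o, a) = Add(-6, -12) = -18)
Pow(Add(Function('l')(m, -5), -143), 2) = Pow(Add(-18, -143), 2) = Pow(-161, 2) = 25921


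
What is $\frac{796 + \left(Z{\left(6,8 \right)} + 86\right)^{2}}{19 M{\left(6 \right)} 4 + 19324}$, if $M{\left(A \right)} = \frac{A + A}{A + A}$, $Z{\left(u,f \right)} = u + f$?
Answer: $\frac{2699}{4850} \approx 0.55649$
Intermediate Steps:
$Z{\left(u,f \right)} = f + u$
$M{\left(A \right)} = 1$ ($M{\left(A \right)} = \frac{2 A}{2 A} = 2 A \frac{1}{2 A} = 1$)
$\frac{796 + \left(Z{\left(6,8 \right)} + 86\right)^{2}}{19 M{\left(6 \right)} 4 + 19324} = \frac{796 + \left(\left(8 + 6\right) + 86\right)^{2}}{19 \cdot 1 \cdot 4 + 19324} = \frac{796 + \left(14 + 86\right)^{2}}{19 \cdot 4 + 19324} = \frac{796 + 100^{2}}{76 + 19324} = \frac{796 + 10000}{19400} = 10796 \cdot \frac{1}{19400} = \frac{2699}{4850}$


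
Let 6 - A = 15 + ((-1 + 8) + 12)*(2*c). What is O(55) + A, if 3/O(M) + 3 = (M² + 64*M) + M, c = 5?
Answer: -437600/2199 ≈ -199.00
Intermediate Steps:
A = -199 (A = 6 - (15 + ((-1 + 8) + 12)*(2*5)) = 6 - (15 + (7 + 12)*10) = 6 - (15 + 19*10) = 6 - (15 + 190) = 6 - 1*205 = 6 - 205 = -199)
O(M) = 3/(-3 + M² + 65*M) (O(M) = 3/(-3 + ((M² + 64*M) + M)) = 3/(-3 + (M² + 65*M)) = 3/(-3 + M² + 65*M))
O(55) + A = 3/(-3 + 55² + 65*55) - 199 = 3/(-3 + 3025 + 3575) - 199 = 3/6597 - 199 = 3*(1/6597) - 199 = 1/2199 - 199 = -437600/2199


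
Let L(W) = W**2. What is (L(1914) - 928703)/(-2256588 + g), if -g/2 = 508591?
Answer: -2734693/3273770 ≈ -0.83533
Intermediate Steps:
g = -1017182 (g = -2*508591 = -1017182)
(L(1914) - 928703)/(-2256588 + g) = (1914**2 - 928703)/(-2256588 - 1017182) = (3663396 - 928703)/(-3273770) = 2734693*(-1/3273770) = -2734693/3273770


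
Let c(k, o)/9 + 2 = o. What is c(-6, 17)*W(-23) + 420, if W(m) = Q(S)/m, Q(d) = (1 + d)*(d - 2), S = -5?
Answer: 5880/23 ≈ 255.65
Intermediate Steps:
c(k, o) = -18 + 9*o
Q(d) = (1 + d)*(-2 + d)
W(m) = 28/m (W(m) = (-2 + (-5)² - 1*(-5))/m = (-2 + 25 + 5)/m = 28/m)
c(-6, 17)*W(-23) + 420 = (-18 + 9*17)*(28/(-23)) + 420 = (-18 + 153)*(28*(-1/23)) + 420 = 135*(-28/23) + 420 = -3780/23 + 420 = 5880/23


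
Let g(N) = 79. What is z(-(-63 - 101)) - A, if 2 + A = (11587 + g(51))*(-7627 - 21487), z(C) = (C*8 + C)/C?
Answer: 339643935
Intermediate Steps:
z(C) = 9 (z(C) = (8*C + C)/C = (9*C)/C = 9)
A = -339643926 (A = -2 + (11587 + 79)*(-7627 - 21487) = -2 + 11666*(-29114) = -2 - 339643924 = -339643926)
z(-(-63 - 101)) - A = 9 - 1*(-339643926) = 9 + 339643926 = 339643935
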